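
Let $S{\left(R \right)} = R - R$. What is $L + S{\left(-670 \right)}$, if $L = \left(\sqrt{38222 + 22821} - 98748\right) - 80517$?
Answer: $-179265 + \sqrt{61043} \approx -1.7902 \cdot 10^{5}$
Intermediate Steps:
$S{\left(R \right)} = 0$
$L = -179265 + \sqrt{61043}$ ($L = \left(\sqrt{61043} - 98748\right) - 80517 = \left(-98748 + \sqrt{61043}\right) - 80517 = -179265 + \sqrt{61043} \approx -1.7902 \cdot 10^{5}$)
$L + S{\left(-670 \right)} = \left(-179265 + \sqrt{61043}\right) + 0 = -179265 + \sqrt{61043}$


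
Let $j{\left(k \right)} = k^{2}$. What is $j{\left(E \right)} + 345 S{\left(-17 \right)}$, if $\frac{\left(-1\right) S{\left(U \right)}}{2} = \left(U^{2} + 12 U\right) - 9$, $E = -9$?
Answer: $-52359$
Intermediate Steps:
$S{\left(U \right)} = 18 - 24 U - 2 U^{2}$ ($S{\left(U \right)} = - 2 \left(\left(U^{2} + 12 U\right) - 9\right) = - 2 \left(-9 + U^{2} + 12 U\right) = 18 - 24 U - 2 U^{2}$)
$j{\left(E \right)} + 345 S{\left(-17 \right)} = \left(-9\right)^{2} + 345 \left(18 - -408 - 2 \left(-17\right)^{2}\right) = 81 + 345 \left(18 + 408 - 578\right) = 81 + 345 \left(-152\right) = 81 - 52440 = -52359$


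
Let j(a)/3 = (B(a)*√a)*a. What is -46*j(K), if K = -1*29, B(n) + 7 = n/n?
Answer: -24012*I*√29 ≈ -1.2931e+5*I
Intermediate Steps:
B(n) = -6 (B(n) = -7 + n/n = -7 + 1 = -6)
K = -29
j(a) = -18*a^(3/2) (j(a) = 3*((-6*√a)*a) = 3*(-6*a^(3/2)) = -18*a^(3/2))
-46*j(K) = -(-828)*(-29)^(3/2) = -(-828)*(-29*I*√29) = -24012*I*√29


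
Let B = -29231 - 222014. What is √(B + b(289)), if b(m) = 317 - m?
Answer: 3*I*√27913 ≈ 501.22*I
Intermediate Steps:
B = -251245
√(B + b(289)) = √(-251245 + (317 - 1*289)) = √(-251245 + (317 - 289)) = √(-251245 + 28) = √(-251217) = 3*I*√27913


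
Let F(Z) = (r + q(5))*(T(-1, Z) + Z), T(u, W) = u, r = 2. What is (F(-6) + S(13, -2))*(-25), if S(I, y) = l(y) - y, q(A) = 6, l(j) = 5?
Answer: 1225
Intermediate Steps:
S(I, y) = 5 - y
F(Z) = -8 + 8*Z (F(Z) = (2 + 6)*(-1 + Z) = 8*(-1 + Z) = -8 + 8*Z)
(F(-6) + S(13, -2))*(-25) = ((-8 + 8*(-6)) + (5 - 1*(-2)))*(-25) = ((-8 - 48) + (5 + 2))*(-25) = (-56 + 7)*(-25) = -49*(-25) = 1225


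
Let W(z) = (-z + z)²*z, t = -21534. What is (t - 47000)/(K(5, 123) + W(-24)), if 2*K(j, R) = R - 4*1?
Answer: -137068/119 ≈ -1151.8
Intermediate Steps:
K(j, R) = -2 + R/2 (K(j, R) = (R - 4*1)/2 = (R - 4)/2 = (-4 + R)/2 = -2 + R/2)
W(z) = 0 (W(z) = 0²*z = 0*z = 0)
(t - 47000)/(K(5, 123) + W(-24)) = (-21534 - 47000)/((-2 + (½)*123) + 0) = -68534/((-2 + 123/2) + 0) = -68534/(119/2 + 0) = -68534/119/2 = -68534*2/119 = -137068/119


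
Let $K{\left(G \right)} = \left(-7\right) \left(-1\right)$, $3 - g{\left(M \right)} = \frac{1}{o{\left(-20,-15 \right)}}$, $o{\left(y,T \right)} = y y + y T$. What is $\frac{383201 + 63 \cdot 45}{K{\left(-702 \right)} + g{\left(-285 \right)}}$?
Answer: $\frac{270225200}{6999} \approx 38609.0$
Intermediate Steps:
$o{\left(y,T \right)} = y^{2} + T y$
$g{\left(M \right)} = \frac{2099}{700}$ ($g{\left(M \right)} = 3 - \frac{1}{\left(-20\right) \left(-15 - 20\right)} = 3 - \frac{1}{\left(-20\right) \left(-35\right)} = 3 - \frac{1}{700} = \frac{2099}{700}$)
$K{\left(G \right)} = 7$
$\frac{383201 + 63 \cdot 45}{K{\left(-702 \right)} + g{\left(-285 \right)}} = \frac{383201 + 63 \cdot 45}{7 + \frac{2099}{700}} = \frac{383201 + 2835}{\frac{6999}{700}} = 386036 \cdot \frac{700}{6999} = \frac{270225200}{6999}$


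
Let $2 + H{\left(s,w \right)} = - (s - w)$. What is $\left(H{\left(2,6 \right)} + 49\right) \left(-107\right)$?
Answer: $-5457$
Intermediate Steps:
$H{\left(s,w \right)} = -2 + w - s$ ($H{\left(s,w \right)} = -2 - \left(s - w\right) = -2 + w - s$)
$\left(H{\left(2,6 \right)} + 49\right) \left(-107\right) = \left(\left(-2 + 6 - 2\right) + 49\right) \left(-107\right) = \left(2 + 49\right) \left(-107\right) = 51 \left(-107\right) = -5457$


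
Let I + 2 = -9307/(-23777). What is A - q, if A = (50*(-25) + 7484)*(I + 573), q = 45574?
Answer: 83611348918/23777 ≈ 3.5165e+6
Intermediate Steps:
I = -38247/23777 (I = -2 - 9307/(-23777) = -2 - 9307*(-1/23777) = -2 + 9307/23777 = -38247/23777 ≈ -1.6086)
A = 84694961916/23777 (A = (50*(-25) + 7484)*(-38247/23777 + 573) = (-1250 + 7484)*(13585974/23777) = 6234*(13585974/23777) = 84694961916/23777 ≈ 3.5621e+6)
A - q = 84694961916/23777 - 1*45574 = 84694961916/23777 - 45574 = 83611348918/23777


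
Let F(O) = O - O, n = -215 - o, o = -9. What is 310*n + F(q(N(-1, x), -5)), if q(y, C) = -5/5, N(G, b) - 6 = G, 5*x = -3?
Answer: -63860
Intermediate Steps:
x = -⅗ (x = (⅕)*(-3) = -⅗ ≈ -0.60000)
N(G, b) = 6 + G
q(y, C) = -1 (q(y, C) = -5*⅕ = -1)
n = -206 (n = -215 - 1*(-9) = -215 + 9 = -206)
F(O) = 0
310*n + F(q(N(-1, x), -5)) = 310*(-206) + 0 = -63860 + 0 = -63860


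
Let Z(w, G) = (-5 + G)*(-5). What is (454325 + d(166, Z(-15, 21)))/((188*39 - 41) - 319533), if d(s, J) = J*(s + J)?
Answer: -447445/312242 ≈ -1.4330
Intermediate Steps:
Z(w, G) = 25 - 5*G
d(s, J) = J*(J + s)
(454325 + d(166, Z(-15, 21)))/((188*39 - 41) - 319533) = (454325 + (25 - 5*21)*((25 - 5*21) + 166))/((188*39 - 41) - 319533) = (454325 + (25 - 105)*((25 - 105) + 166))/((7332 - 41) - 319533) = (454325 - 80*(-80 + 166))/(7291 - 319533) = (454325 - 80*86)/(-312242) = (454325 - 6880)*(-1/312242) = 447445*(-1/312242) = -447445/312242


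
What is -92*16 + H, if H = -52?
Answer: -1524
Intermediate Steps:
-92*16 + H = -92*16 - 52 = -1472 - 52 = -1524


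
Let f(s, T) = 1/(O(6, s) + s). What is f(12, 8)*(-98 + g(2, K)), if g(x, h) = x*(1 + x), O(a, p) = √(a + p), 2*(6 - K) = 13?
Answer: -184/21 + 46*√2/21 ≈ -5.6641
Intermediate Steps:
K = -½ (K = 6 - ½*13 = 6 - 13/2 = -½ ≈ -0.50000)
f(s, T) = 1/(s + √(6 + s)) (f(s, T) = 1/(√(6 + s) + s) = 1/(s + √(6 + s)))
f(12, 8)*(-98 + g(2, K)) = (-98 + 2*(1 + 2))/(12 + √(6 + 12)) = (-98 + 2*3)/(12 + √18) = (-98 + 6)/(12 + 3*√2) = -92/(12 + 3*√2)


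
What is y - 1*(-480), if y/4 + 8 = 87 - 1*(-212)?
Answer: 1644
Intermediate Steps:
y = 1164 (y = -32 + 4*(87 - 1*(-212)) = -32 + 4*(87 + 212) = -32 + 4*299 = -32 + 1196 = 1164)
y - 1*(-480) = 1164 - 1*(-480) = 1164 + 480 = 1644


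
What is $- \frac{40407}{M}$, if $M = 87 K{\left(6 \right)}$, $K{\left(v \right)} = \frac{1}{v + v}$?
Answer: $- \frac{161628}{29} \approx -5573.4$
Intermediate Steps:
$K{\left(v \right)} = \frac{1}{2 v}$
$M = \frac{29}{4}$ ($M = 87 \frac{1}{2 \cdot 6} = 87 \cdot \frac{1}{2} \cdot \frac{1}{6} = 87 \cdot \frac{1}{12} = \frac{29}{4} \approx 7.25$)
$- \frac{40407}{M} = - \frac{40407}{\frac{29}{4}} = \left(-40407\right) \frac{4}{29} = - \frac{161628}{29}$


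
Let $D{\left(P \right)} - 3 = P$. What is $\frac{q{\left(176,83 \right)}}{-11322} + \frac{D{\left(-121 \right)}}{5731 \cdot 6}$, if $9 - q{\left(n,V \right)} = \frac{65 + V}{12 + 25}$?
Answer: $- \frac{251321}{64886382} \approx -0.0038732$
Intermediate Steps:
$D{\left(P \right)} = 3 + P$
$q{\left(n,V \right)} = \frac{268}{37} - \frac{V}{37}$ ($q{\left(n,V \right)} = 9 - \frac{65 + V}{12 + 25} = 9 - \frac{65 + V}{37} = 9 - \left(65 + V\right) \frac{1}{37} = 9 - \left(\frac{65}{37} + \frac{V}{37}\right) = \frac{268}{37} - \frac{V}{37}$)
$\frac{q{\left(176,83 \right)}}{-11322} + \frac{D{\left(-121 \right)}}{5731 \cdot 6} = \frac{\frac{268}{37} - \frac{83}{37}}{-11322} + \frac{3 - 121}{5731 \cdot 6} = \left(\frac{268}{37} - \frac{83}{37}\right) \left(- \frac{1}{11322}\right) - \frac{118}{34386} = 5 \left(- \frac{1}{11322}\right) - \frac{59}{17193} = - \frac{5}{11322} - \frac{59}{17193} = - \frac{251321}{64886382}$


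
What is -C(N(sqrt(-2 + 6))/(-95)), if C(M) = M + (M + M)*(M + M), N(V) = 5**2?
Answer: -5/361 ≈ -0.013850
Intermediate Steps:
N(V) = 25
C(M) = M + 4*M**2 (C(M) = M + (2*M)*(2*M) = M + 4*M**2)
-C(N(sqrt(-2 + 6))/(-95)) = -25/(-95)*(1 + 4*(25/(-95))) = -25*(-1/95)*(1 + 4*(25*(-1/95))) = -(-5)*(1 + 4*(-5/19))/19 = -(-5)*(1 - 20/19)/19 = -(-5)*(-1)/(19*19) = -1*5/361 = -5/361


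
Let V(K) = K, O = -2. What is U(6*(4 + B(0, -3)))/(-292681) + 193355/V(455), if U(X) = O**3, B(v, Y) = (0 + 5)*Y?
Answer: 11318267679/26633971 ≈ 424.96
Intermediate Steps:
B(v, Y) = 5*Y
U(X) = -8 (U(X) = (-2)**3 = -8)
U(6*(4 + B(0, -3)))/(-292681) + 193355/V(455) = -8/(-292681) + 193355/455 = -8*(-1/292681) + 193355*(1/455) = 8/292681 + 38671/91 = 11318267679/26633971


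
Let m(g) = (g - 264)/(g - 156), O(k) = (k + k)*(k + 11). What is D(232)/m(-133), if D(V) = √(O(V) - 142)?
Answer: 289*√112610/397 ≈ 244.28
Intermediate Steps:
O(k) = 2*k*(11 + k) (O(k) = (2*k)*(11 + k) = 2*k*(11 + k))
D(V) = √(-142 + 2*V*(11 + V)) (D(V) = √(2*V*(11 + V) - 142) = √(-142 + 2*V*(11 + V)))
m(g) = (-264 + g)/(-156 + g)
D(232)/m(-133) = (√2*√(-71 + 232*(11 + 232)))/(((-264 - 133)/(-156 - 133))) = (√2*√(-71 + 232*243))/((-397/(-289))) = (√2*√(-71 + 56376))/((-1/289*(-397))) = (√2*√56305)/(397/289) = √112610*(289/397) = 289*√112610/397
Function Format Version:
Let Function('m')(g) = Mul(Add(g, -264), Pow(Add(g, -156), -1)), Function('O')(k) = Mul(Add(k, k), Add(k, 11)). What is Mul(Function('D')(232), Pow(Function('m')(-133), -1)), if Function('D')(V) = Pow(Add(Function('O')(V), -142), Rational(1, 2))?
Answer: Mul(Rational(289, 397), Pow(112610, Rational(1, 2))) ≈ 244.28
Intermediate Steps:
Function('O')(k) = Mul(2, k, Add(11, k)) (Function('O')(k) = Mul(Mul(2, k), Add(11, k)) = Mul(2, k, Add(11, k)))
Function('D')(V) = Pow(Add(-142, Mul(2, V, Add(11, V))), Rational(1, 2)) (Function('D')(V) = Pow(Add(Mul(2, V, Add(11, V)), -142), Rational(1, 2)) = Pow(Add(-142, Mul(2, V, Add(11, V))), Rational(1, 2)))
Function('m')(g) = Mul(Pow(Add(-156, g), -1), Add(-264, g)) (Function('m')(g) = Mul(Add(-264, g), Pow(Add(-156, g), -1)) = Mul(Pow(Add(-156, g), -1), Add(-264, g)))
Mul(Function('D')(232), Pow(Function('m')(-133), -1)) = Mul(Mul(Pow(2, Rational(1, 2)), Pow(Add(-71, Mul(232, Add(11, 232))), Rational(1, 2))), Pow(Mul(Pow(Add(-156, -133), -1), Add(-264, -133)), -1)) = Mul(Mul(Pow(2, Rational(1, 2)), Pow(Add(-71, Mul(232, 243)), Rational(1, 2))), Pow(Mul(Pow(-289, -1), -397), -1)) = Mul(Mul(Pow(2, Rational(1, 2)), Pow(Add(-71, 56376), Rational(1, 2))), Pow(Mul(Rational(-1, 289), -397), -1)) = Mul(Mul(Pow(2, Rational(1, 2)), Pow(56305, Rational(1, 2))), Pow(Rational(397, 289), -1)) = Mul(Pow(112610, Rational(1, 2)), Rational(289, 397)) = Mul(Rational(289, 397), Pow(112610, Rational(1, 2)))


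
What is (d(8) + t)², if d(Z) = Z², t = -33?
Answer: 961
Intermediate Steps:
(d(8) + t)² = (8² - 33)² = (64 - 33)² = 31² = 961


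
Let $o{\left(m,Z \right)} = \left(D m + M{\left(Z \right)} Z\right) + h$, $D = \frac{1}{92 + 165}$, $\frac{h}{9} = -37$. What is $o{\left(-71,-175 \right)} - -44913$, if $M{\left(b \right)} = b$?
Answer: $\frac{19327614}{257} \approx 75205.0$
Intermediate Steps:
$h = -333$ ($h = 9 \left(-37\right) = -333$)
$D = \frac{1}{257} \approx 0.0038911$
$o{\left(m,Z \right)} = -333 + Z^{2} + \frac{m}{257}$ ($o{\left(m,Z \right)} = \left(\frac{m}{257} + Z Z\right) - 333 = \left(\frac{m}{257} + Z^{2}\right) - 333 = \left(Z^{2} + \frac{m}{257}\right) - 333 = -333 + Z^{2} + \frac{m}{257}$)
$o{\left(-71,-175 \right)} - -44913 = \left(-333 + \left(-175\right)^{2} + \frac{1}{257} \left(-71\right)\right) - -44913 = \left(-333 + 30625 - \frac{71}{257}\right) + 44913 = \frac{7784973}{257} + 44913 = \frac{19327614}{257}$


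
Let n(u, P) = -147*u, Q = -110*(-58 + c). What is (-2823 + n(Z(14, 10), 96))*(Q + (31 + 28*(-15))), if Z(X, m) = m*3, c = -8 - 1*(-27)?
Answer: -28215933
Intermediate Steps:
c = 19 (c = -8 + 27 = 19)
Q = 4290 (Q = -110*(-58 + 19) = -110*(-39) = 4290)
Z(X, m) = 3*m
(-2823 + n(Z(14, 10), 96))*(Q + (31 + 28*(-15))) = (-2823 - 441*10)*(4290 + (31 + 28*(-15))) = (-2823 - 147*30)*(4290 + (31 - 420)) = (-2823 - 4410)*(4290 - 389) = -7233*3901 = -28215933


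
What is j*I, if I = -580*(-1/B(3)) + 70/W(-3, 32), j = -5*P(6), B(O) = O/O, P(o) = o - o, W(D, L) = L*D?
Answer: 0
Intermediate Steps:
W(D, L) = D*L
P(o) = 0
B(O) = 1
j = 0 (j = -5*0 = 0)
I = 27805/48 (I = -580/((-1*1)) + 70/((-3*32)) = -580/(-1) + 70/(-96) = -580*(-1) + 70*(-1/96) = 580 - 35/48 = 27805/48 ≈ 579.27)
j*I = 0*(27805/48) = 0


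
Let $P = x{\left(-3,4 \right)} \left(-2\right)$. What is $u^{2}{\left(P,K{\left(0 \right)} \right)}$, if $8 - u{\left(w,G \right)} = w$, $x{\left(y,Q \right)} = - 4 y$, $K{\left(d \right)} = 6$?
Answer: $1024$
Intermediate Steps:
$P = -24$ ($P = \left(-4\right) \left(-3\right) \left(-2\right) = 12 \left(-2\right) = -24$)
$u{\left(w,G \right)} = 8 - w$
$u^{2}{\left(P,K{\left(0 \right)} \right)} = \left(8 - -24\right)^{2} = \left(8 + 24\right)^{2} = 32^{2} = 1024$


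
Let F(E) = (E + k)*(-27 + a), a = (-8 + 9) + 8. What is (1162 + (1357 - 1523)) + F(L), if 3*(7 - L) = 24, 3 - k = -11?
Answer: 762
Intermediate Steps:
a = 9 (a = 1 + 8 = 9)
k = 14 (k = 3 - 1*(-11) = 3 + 11 = 14)
L = -1 (L = 7 - ⅓*24 = 7 - 8 = -1)
F(E) = -252 - 18*E (F(E) = (E + 14)*(-27 + 9) = (14 + E)*(-18) = -252 - 18*E)
(1162 + (1357 - 1523)) + F(L) = (1162 + (1357 - 1523)) + (-252 - 18*(-1)) = (1162 - 166) + (-252 + 18) = 996 - 234 = 762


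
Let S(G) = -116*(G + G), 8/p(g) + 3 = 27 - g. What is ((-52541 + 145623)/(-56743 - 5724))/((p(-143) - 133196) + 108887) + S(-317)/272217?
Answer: 18654307505262158/69031705261707705 ≈ 0.27023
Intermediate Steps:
p(g) = 8/(24 - g) (p(g) = 8/(-3 + (27 - g)) = 8/(24 - g))
S(G) = -232*G
((-52541 + 145623)/(-56743 - 5724))/((p(-143) - 133196) + 108887) + S(-317)/272217 = ((-52541 + 145623)/(-56743 - 5724))/((-8/(-24 - 143) - 133196) + 108887) - 232*(-317)/272217 = (93082/(-62467))/((-8/(-167) - 133196) + 108887) + 73544*(1/272217) = (93082*(-1/62467))/((-8*(-1/167) - 133196) + 108887) + 73544/272217 = -93082/(62467*((8/167 - 133196) + 108887)) + 73544/272217 = -93082/(62467*(-22243724/167 + 108887)) + 73544/272217 = -93082/(62467*(-4059595/167)) + 73544/272217 = -93082/62467*(-167/4059595) + 73544/272217 = 15544694/253590720865 + 73544/272217 = 18654307505262158/69031705261707705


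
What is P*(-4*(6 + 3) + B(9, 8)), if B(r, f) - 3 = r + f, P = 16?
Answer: -256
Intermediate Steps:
B(r, f) = 3 + f + r (B(r, f) = 3 + (r + f) = 3 + (f + r) = 3 + f + r)
P*(-4*(6 + 3) + B(9, 8)) = 16*(-4*(6 + 3) + (3 + 8 + 9)) = 16*(-4*9 + 20) = 16*(-36 + 20) = 16*(-16) = -256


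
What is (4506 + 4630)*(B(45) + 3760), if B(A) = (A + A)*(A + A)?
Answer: 108352960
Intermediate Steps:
B(A) = 4*A**2 (B(A) = (2*A)*(2*A) = 4*A**2)
(4506 + 4630)*(B(45) + 3760) = (4506 + 4630)*(4*45**2 + 3760) = 9136*(4*2025 + 3760) = 9136*(8100 + 3760) = 9136*11860 = 108352960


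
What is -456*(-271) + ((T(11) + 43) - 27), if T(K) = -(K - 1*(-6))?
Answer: 123575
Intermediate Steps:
T(K) = -6 - K (T(K) = -(K + 6) = -(6 + K) = -6 - K)
-456*(-271) + ((T(11) + 43) - 27) = -456*(-271) + (((-6 - 1*11) + 43) - 27) = 123576 + (((-6 - 11) + 43) - 27) = 123576 + ((-17 + 43) - 27) = 123576 + (26 - 27) = 123576 - 1 = 123575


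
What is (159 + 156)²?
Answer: 99225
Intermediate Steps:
(159 + 156)² = 315² = 99225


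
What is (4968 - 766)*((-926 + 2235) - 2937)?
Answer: -6840856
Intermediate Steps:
(4968 - 766)*((-926 + 2235) - 2937) = 4202*(1309 - 2937) = 4202*(-1628) = -6840856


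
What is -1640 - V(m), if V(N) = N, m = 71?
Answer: -1711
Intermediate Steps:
-1640 - V(m) = -1640 - 1*71 = -1640 - 71 = -1711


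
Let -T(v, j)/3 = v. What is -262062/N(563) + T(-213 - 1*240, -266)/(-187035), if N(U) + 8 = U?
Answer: -29438751/62345 ≈ -472.19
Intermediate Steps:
T(v, j) = -3*v
N(U) = -8 + U
-262062/N(563) + T(-213 - 1*240, -266)/(-187035) = -262062/(-8 + 563) - 3*(-213 - 1*240)/(-187035) = -262062/555 - 3*(-213 - 240)*(-1/187035) = -262062*1/555 - 3*(-453)*(-1/187035) = -87354/185 + 1359*(-1/187035) = -87354/185 - 453/62345 = -29438751/62345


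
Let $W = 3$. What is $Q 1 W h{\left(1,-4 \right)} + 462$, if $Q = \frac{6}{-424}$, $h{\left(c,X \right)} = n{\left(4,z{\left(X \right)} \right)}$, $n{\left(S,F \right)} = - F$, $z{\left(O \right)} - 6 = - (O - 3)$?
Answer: $\frac{98061}{212} \approx 462.55$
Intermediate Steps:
$z{\left(O \right)} = 9 - O$ ($z{\left(O \right)} = 6 - \left(O - 3\right) = 6 - \left(-3 + O\right) = 9 - O$)
$h{\left(c,X \right)} = -9 + X$ ($h{\left(c,X \right)} = - (9 - X) = -9 + X$)
$Q = - \frac{3}{212}$ ($Q = 6 \left(- \frac{1}{424}\right) = - \frac{3}{212} \approx -0.014151$)
$Q 1 W h{\left(1,-4 \right)} + 462 = - \frac{3 \cdot 1 \cdot 3 \left(-9 - 4\right)}{212} + 462 = - \frac{3 \cdot 3 \left(-13\right)}{212} + 462 = \left(- \frac{3}{212}\right) \left(-39\right) + 462 = \frac{117}{212} + 462 = \frac{98061}{212}$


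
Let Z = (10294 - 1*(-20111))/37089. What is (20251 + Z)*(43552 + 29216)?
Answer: 6073053503488/4121 ≈ 1.4737e+9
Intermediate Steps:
Z = 10135/12363 (Z = (10294 + 20111)*(1/37089) = 30405*(1/37089) = 10135/12363 ≈ 0.81979)
(20251 + Z)*(43552 + 29216) = (20251 + 10135/12363)*(43552 + 29216) = (250373248/12363)*72768 = 6073053503488/4121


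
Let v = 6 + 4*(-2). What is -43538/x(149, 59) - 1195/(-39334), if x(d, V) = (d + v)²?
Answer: -1686700937/849968406 ≈ -1.9844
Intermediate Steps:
v = -2 (v = 6 - 8 = -2)
x(d, V) = (-2 + d)² (x(d, V) = (d - 2)² = (-2 + d)²)
-43538/x(149, 59) - 1195/(-39334) = -43538/(-2 + 149)² - 1195/(-39334) = -43538/(147²) - 1195*(-1/39334) = -43538/21609 + 1195/39334 = -1686700937/849968406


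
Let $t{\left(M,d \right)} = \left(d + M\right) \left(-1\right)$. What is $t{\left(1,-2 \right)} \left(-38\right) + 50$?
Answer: $12$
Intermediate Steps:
$t{\left(M,d \right)} = - M - d$ ($t{\left(M,d \right)} = \left(M + d\right) \left(-1\right) = - M - d$)
$t{\left(1,-2 \right)} \left(-38\right) + 50 = \left(\left(-1\right) 1 - -2\right) \left(-38\right) + 50 = \left(-1 + 2\right) \left(-38\right) + 50 = 1 \left(-38\right) + 50 = -38 + 50 = 12$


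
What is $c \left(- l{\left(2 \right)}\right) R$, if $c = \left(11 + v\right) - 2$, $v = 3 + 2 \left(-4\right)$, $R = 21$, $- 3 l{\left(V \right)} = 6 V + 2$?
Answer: $392$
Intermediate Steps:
$l{\left(V \right)} = - \frac{2}{3} - 2 V$ ($l{\left(V \right)} = - \frac{6 V + 2}{3} = - \frac{2 + 6 V}{3} = - \frac{2}{3} - 2 V$)
$v = -5$ ($v = 3 - 8 = -5$)
$c = 4$ ($c = \left(11 - 5\right) - 2 = 6 - 2 = 4$)
$c \left(- l{\left(2 \right)}\right) R = 4 \left(- (- \frac{2}{3} - 4)\right) 21 = 4 \left(\left(-1\right) \left(- \frac{14}{3}\right)\right) 21 = 4 \cdot \frac{14}{3} \cdot 21 = \frac{56}{3} \cdot 21 = 392$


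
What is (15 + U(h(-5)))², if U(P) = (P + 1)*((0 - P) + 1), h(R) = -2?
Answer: 144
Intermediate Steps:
U(P) = (1 + P)*(1 - P) (U(P) = (1 + P)*(-P + 1) = (1 + P)*(1 - P))
(15 + U(h(-5)))² = (15 + (1 - 1*(-2)²))² = (15 + (1 - 1*4))² = (15 + (1 - 4))² = (15 - 3)² = 12² = 144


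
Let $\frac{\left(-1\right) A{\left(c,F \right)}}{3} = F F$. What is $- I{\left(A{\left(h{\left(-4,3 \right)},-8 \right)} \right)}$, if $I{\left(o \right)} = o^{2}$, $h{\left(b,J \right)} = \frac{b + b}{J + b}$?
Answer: $-36864$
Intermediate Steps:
$h{\left(b,J \right)} = \frac{2 b}{J + b}$
$A{\left(c,F \right)} = - 3 F^{2}$ ($A{\left(c,F \right)} = - 3 F F = - 3 F^{2}$)
$- I{\left(A{\left(h{\left(-4,3 \right)},-8 \right)} \right)} = - \left(- 3 \left(-8\right)^{2}\right)^{2} = - \left(\left(-3\right) 64\right)^{2} = - \left(-192\right)^{2} = \left(-1\right) 36864 = -36864$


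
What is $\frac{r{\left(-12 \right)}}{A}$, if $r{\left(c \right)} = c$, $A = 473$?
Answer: $- \frac{12}{473} \approx -0.02537$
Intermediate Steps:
$\frac{r{\left(-12 \right)}}{A} = - \frac{12}{473}$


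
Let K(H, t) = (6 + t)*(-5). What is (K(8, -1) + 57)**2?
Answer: 1024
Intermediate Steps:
K(H, t) = -30 - 5*t
(K(8, -1) + 57)**2 = ((-30 - 5*(-1)) + 57)**2 = ((-30 + 5) + 57)**2 = (-25 + 57)**2 = 32**2 = 1024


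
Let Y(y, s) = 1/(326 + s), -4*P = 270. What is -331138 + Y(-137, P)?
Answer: -171198344/517 ≈ -3.3114e+5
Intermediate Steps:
P = -135/2 (P = -1/4*270 = -135/2 ≈ -67.500)
-331138 + Y(-137, P) = -331138 + 1/(326 - 135/2) = -331138 + 1/(517/2) = -331138 + 2/517 = -171198344/517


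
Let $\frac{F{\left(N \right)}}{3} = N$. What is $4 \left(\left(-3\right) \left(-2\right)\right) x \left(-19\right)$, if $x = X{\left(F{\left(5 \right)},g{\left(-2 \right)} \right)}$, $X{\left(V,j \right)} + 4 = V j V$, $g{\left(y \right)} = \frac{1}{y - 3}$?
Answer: $22344$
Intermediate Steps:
$g{\left(y \right)} = \frac{1}{-3 + y}$
$F{\left(N \right)} = 3 N$
$X{\left(V,j \right)} = -4 + j V^{2}$ ($X{\left(V,j \right)} = -4 + V j V = -4 + j V^{2}$)
$x = -49$ ($x = -4 + \frac{\left(3 \cdot 5\right)^{2}}{-3 - 2} = -4 + \frac{15^{2}}{-5} = -4 - 45 = -49$)
$4 \left(\left(-3\right) \left(-2\right)\right) x \left(-19\right) = 4 \left(\left(-3\right) \left(-2\right)\right) \left(-49\right) \left(-19\right) = 4 \cdot 6 \left(-49\right) \left(-19\right) = 24 \left(-49\right) \left(-19\right) = \left(-1176\right) \left(-19\right) = 22344$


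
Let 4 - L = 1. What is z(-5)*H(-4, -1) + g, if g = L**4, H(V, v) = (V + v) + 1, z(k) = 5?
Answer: 61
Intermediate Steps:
L = 3 (L = 4 - 1*1 = 4 - 1 = 3)
H(V, v) = 1 + V + v
g = 81 (g = 3**4 = 81)
z(-5)*H(-4, -1) + g = 5*(1 - 4 - 1) + 81 = 5*(-4) + 81 = -20 + 81 = 61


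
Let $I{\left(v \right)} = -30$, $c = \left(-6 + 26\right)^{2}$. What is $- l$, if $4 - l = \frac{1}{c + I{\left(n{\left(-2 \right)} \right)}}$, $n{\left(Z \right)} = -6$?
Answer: $- \frac{1479}{370} \approx -3.9973$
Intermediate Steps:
$c = 400$ ($c = 20^{2} = 400$)
$l = \frac{1479}{370}$ ($l = 4 - \frac{1}{400 - 30} = 4 - \frac{1}{370} = \frac{1479}{370} \approx 3.9973$)
$- l = \left(-1\right) \frac{1479}{370} = - \frac{1479}{370}$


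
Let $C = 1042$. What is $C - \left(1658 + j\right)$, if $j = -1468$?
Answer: $852$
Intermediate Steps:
$C - \left(1658 + j\right) = 1042 - \left(1658 - 1468\right) = 1042 - 190 = 852$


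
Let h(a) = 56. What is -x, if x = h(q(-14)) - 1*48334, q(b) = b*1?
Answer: 48278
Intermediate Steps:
q(b) = b
x = -48278 (x = 56 - 1*48334 = 56 - 48334 = -48278)
-x = -1*(-48278) = 48278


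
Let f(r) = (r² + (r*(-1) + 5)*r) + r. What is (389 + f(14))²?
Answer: 223729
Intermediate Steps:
f(r) = r + r² + r*(5 - r) (f(r) = (r² + (-r + 5)*r) + r = (r² + (5 - r)*r) + r = (r² + r*(5 - r)) + r = r + r² + r*(5 - r))
(389 + f(14))² = (389 + 6*14)² = (389 + 84)² = 473² = 223729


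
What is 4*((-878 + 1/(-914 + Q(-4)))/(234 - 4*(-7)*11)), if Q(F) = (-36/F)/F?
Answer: -6435748/993215 ≈ -6.4797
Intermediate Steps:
Q(F) = -36/F**2
4*((-878 + 1/(-914 + Q(-4)))/(234 - 4*(-7)*11)) = 4*((-878 + 1/(-914 - 36/(-4)**2))/(234 - 4*(-7)*11)) = 4*((-878 + 1/(-914 - 36*1/16))/(234 + 28*11)) = 4*((-878 + 1/(-914 - 9/4))/(234 + 308)) = 4*((-878 + 1/(-3665/4))/542) = 4*((-878 - 4/3665)*(1/542)) = 4*(-3217874/3665*1/542) = 4*(-1608937/993215) = -6435748/993215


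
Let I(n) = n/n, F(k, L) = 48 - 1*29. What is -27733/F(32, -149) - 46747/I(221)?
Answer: -915926/19 ≈ -48207.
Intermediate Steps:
F(k, L) = 19 (F(k, L) = 48 - 29 = 19)
I(n) = 1
-27733/F(32, -149) - 46747/I(221) = -27733/19 - 46747/1 = -27733*1/19 - 46747*1 = -27733/19 - 46747 = -915926/19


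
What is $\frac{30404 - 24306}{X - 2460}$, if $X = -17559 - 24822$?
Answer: $- \frac{6098}{44841} \approx -0.13599$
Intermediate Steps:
$X = -42381$
$\frac{30404 - 24306}{X - 2460} = \frac{30404 - 24306}{-42381 - 2460} = \frac{6098}{-44841} = 6098 \left(- \frac{1}{44841}\right) = - \frac{6098}{44841}$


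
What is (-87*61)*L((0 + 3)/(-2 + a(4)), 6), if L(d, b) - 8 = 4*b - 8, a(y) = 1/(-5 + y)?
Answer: -127368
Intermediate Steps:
L(d, b) = 4*b (L(d, b) = 8 + (4*b - 8) = 8 + (-8 + 4*b) = 4*b)
(-87*61)*L((0 + 3)/(-2 + a(4)), 6) = (-87*61)*(4*6) = -5307*24 = -127368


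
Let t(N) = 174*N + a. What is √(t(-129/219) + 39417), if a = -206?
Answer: √208409233/73 ≈ 197.76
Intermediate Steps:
t(N) = -206 + 174*N (t(N) = 174*N - 206 = -206 + 174*N)
√(t(-129/219) + 39417) = √((-206 + 174*(-129/219)) + 39417) = √((-206 + 174*(-129*1/219)) + 39417) = √((-206 + 174*(-43/73)) + 39417) = √((-206 - 7482/73) + 39417) = √(-22520/73 + 39417) = √(2854921/73) = √208409233/73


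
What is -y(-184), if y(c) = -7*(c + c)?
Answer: -2576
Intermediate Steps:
y(c) = -14*c
-y(-184) = -(-14)*(-184) = -1*2576 = -2576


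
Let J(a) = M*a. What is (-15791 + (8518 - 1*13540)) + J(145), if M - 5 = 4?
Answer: -19508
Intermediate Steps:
M = 9 (M = 5 + 4 = 9)
J(a) = 9*a
(-15791 + (8518 - 1*13540)) + J(145) = (-15791 + (8518 - 1*13540)) + 9*145 = (-15791 + (8518 - 13540)) + 1305 = (-15791 - 5022) + 1305 = -20813 + 1305 = -19508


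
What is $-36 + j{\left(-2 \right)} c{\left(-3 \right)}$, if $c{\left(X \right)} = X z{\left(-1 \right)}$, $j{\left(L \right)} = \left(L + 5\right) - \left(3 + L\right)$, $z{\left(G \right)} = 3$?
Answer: $-54$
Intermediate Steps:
$j{\left(L \right)} = 2$ ($j{\left(L \right)} = \left(5 + L\right) - \left(3 + L\right) = 2$)
$c{\left(X \right)} = 3 X$ ($c{\left(X \right)} = X 3 = 3 X$)
$-36 + j{\left(-2 \right)} c{\left(-3 \right)} = -36 + 2 \cdot 3 \left(-3\right) = -36 + 2 \left(-9\right) = -36 - 18 = -54$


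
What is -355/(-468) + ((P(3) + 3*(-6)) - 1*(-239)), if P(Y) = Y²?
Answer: 107995/468 ≈ 230.76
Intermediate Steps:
-355/(-468) + ((P(3) + 3*(-6)) - 1*(-239)) = -355/(-468) + ((3² + 3*(-6)) - 1*(-239)) = -355*(-1/468) + ((9 - 18) + 239) = 355/468 + (-9 + 239) = 355/468 + 230 = 107995/468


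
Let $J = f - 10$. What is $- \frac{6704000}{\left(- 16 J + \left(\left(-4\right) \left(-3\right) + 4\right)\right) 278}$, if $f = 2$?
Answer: $- \frac{209500}{1251} \approx -167.47$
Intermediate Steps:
$J = -8$ ($J = 2 - 10 = -8$)
$- \frac{6704000}{\left(- 16 J + \left(\left(-4\right) \left(-3\right) + 4\right)\right) 278} = - \frac{6704000}{\left(\left(-16\right) \left(-8\right) + \left(\left(-4\right) \left(-3\right) + 4\right)\right) 278} = - \frac{6704000}{\left(128 + \left(12 + 4\right)\right) 278} = - \frac{6704000}{\left(128 + 16\right) 278} = - \frac{6704000}{144 \cdot 278} = - \frac{6704000}{40032} = \left(-6704000\right) \frac{1}{40032} = - \frac{209500}{1251}$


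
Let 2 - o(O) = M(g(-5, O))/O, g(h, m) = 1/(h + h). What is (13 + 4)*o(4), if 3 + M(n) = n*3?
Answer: 1921/40 ≈ 48.025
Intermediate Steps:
g(h, m) = 1/(2*h)
M(n) = -3 + 3*n (M(n) = -3 + n*3 = -3 + 3*n)
o(O) = 2 + 33/(10*O) (o(O) = 2 - (-3 + 3*((1/2)/(-5)))/O = 2 - (-3 + 3*((1/2)*(-1/5)))/O = 2 - (-3 + 3*(-1/10))/O = 2 - (-3 - 3/10)/O = 2 - (-33)/(10*O) = 2 + 33/(10*O))
(13 + 4)*o(4) = (13 + 4)*(2 + (33/10)/4) = 17*(2 + (33/10)*(1/4)) = 17*(2 + 33/40) = 17*(113/40) = 1921/40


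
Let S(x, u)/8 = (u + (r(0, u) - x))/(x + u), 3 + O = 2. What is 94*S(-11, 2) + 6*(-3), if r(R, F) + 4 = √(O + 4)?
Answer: -770 - 752*√3/9 ≈ -914.72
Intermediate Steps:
O = -1 (O = -3 + 2 = -1)
r(R, F) = -4 + √3 (r(R, F) = -4 + √(-1 + 4) = -4 + √3)
S(x, u) = 8*(-4 + u + √3 - x)/(u + x) (S(x, u) = 8*((u + ((-4 + √3) - x))/(x + u)) = 8*((u + (-4 + √3 - x))/(u + x)) = 8*((-4 + u + √3 - x)/(u + x)) = 8*(-4 + u + √3 - x)/(u + x))
94*S(-11, 2) + 6*(-3) = 94*(8*(-4 + 2 + √3 - 1*(-11))/(2 - 11)) + 6*(-3) = 94*(8*(-4 + 2 + √3 + 11)/(-9)) - 18 = 94*(8*(-⅑)*(9 + √3)) - 18 = 94*(-8 - 8*√3/9) - 18 = (-752 - 752*√3/9) - 18 = -770 - 752*√3/9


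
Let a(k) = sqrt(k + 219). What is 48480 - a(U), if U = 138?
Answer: 48480 - sqrt(357) ≈ 48461.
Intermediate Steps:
a(k) = sqrt(219 + k)
48480 - a(U) = 48480 - sqrt(219 + 138) = 48480 - sqrt(357)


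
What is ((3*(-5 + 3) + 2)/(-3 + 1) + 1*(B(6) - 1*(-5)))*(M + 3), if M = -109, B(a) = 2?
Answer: -954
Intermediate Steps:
((3*(-5 + 3) + 2)/(-3 + 1) + 1*(B(6) - 1*(-5)))*(M + 3) = ((3*(-5 + 3) + 2)/(-3 + 1) + 1*(2 - 1*(-5)))*(-109 + 3) = ((3*(-2) + 2)/(-2) + 1*(2 + 5))*(-106) = ((-6 + 2)*(-½) + 1*7)*(-106) = (-4*(-½) + 7)*(-106) = (2 + 7)*(-106) = 9*(-106) = -954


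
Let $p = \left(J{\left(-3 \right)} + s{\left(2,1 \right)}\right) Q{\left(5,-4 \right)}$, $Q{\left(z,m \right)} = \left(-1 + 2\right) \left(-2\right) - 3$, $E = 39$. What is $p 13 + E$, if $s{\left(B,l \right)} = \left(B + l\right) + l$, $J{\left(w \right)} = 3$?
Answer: $-416$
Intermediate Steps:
$s{\left(B,l \right)} = B + 2 l$
$Q{\left(z,m \right)} = -5$ ($Q{\left(z,m \right)} = 1 \left(-2\right) - 3 = -2 - 3 = -5$)
$p = -35$ ($p = \left(3 + \left(2 + 2 \cdot 1\right)\right) \left(-5\right) = \left(3 + \left(2 + 2\right)\right) \left(-5\right) = \left(3 + 4\right) \left(-5\right) = 7 \left(-5\right) = -35$)
$p 13 + E = \left(-35\right) 13 + 39 = -455 + 39 = -416$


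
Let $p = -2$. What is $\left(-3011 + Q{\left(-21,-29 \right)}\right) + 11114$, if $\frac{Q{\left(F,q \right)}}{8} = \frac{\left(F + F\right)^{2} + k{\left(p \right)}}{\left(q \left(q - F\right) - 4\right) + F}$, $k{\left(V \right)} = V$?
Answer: $\frac{1691417}{207} \approx 8171.1$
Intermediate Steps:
$Q{\left(F,q \right)} = \frac{8 \left(-2 + 4 F^{2}\right)}{-4 + F + q \left(q - F\right)}$ ($Q{\left(F,q \right)} = 8 \frac{\left(F + F\right)^{2} - 2}{\left(q \left(q - F\right) - 4\right) + F} = 8 \frac{\left(2 F\right)^{2} - 2}{\left(-4 + q \left(q - F\right)\right) + F} = 8 \frac{4 F^{2} - 2}{-4 + F + q \left(q - F\right)} = 8 \frac{-2 + 4 F^{2}}{-4 + F + q \left(q - F\right)} = \frac{8 \left(-2 + 4 F^{2}\right)}{-4 + F + q \left(q - F\right)}$)
$\left(-3011 + Q{\left(-21,-29 \right)}\right) + 11114 = \left(-3011 + \frac{16 \left(1 - 2 \left(-21\right)^{2}\right)}{4 - -21 - \left(-29\right)^{2} - -609}\right) + 11114 = \left(-3011 + \frac{16 \left(1 - 882\right)}{4 + 21 - 841 + 609}\right) + 11114 = \left(-3011 + 16 \frac{1}{-207} \left(-881\right)\right) + 11114 = \left(-3011 + 16 \left(- \frac{1}{207}\right) \left(-881\right)\right) + 11114 = \left(-3011 + \frac{14096}{207}\right) + 11114 = - \frac{609181}{207} + 11114 = \frac{1691417}{207}$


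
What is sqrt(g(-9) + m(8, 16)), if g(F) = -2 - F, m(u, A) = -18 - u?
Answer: I*sqrt(19) ≈ 4.3589*I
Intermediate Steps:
sqrt(g(-9) + m(8, 16)) = sqrt((-2 - 1*(-9)) + (-18 - 1*8)) = sqrt((-2 + 9) + (-18 - 8)) = sqrt(7 - 26) = sqrt(-19) = I*sqrt(19)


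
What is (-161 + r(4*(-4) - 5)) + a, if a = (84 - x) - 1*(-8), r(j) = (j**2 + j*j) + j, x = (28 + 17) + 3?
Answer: 744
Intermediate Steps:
x = 48 (x = 45 + 3 = 48)
r(j) = j + 2*j**2 (r(j) = (j**2 + j**2) + j = 2*j**2 + j = j + 2*j**2)
a = 44 (a = (84 - 1*48) - 1*(-8) = (84 - 48) + 8 = 36 + 8 = 44)
(-161 + r(4*(-4) - 5)) + a = (-161 + (4*(-4) - 5)*(1 + 2*(4*(-4) - 5))) + 44 = (-161 + (-16 - 5)*(1 + 2*(-16 - 5))) + 44 = (-161 - 21*(1 + 2*(-21))) + 44 = (-161 - 21*(1 - 42)) + 44 = (-161 - 21*(-41)) + 44 = (-161 + 861) + 44 = 700 + 44 = 744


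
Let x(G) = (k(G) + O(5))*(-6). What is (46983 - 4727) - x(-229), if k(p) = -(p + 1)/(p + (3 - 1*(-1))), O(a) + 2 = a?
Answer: 1056698/25 ≈ 42268.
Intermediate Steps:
O(a) = -2 + a
k(p) = -(1 + p)/(4 + p) (k(p) = -(1 + p)/(p + (3 + 1)) = -(1 + p)/(p + 4) = -(1 + p)/(4 + p))
x(G) = -18 - 6*(-1 - G)/(4 + G) (x(G) = ((-1 - G)/(4 + G) + (-2 + 5))*(-6) = ((-1 - G)/(4 + G) + 3)*(-6) = (3 + (-1 - G)/(4 + G))*(-6) = -18 - 6*(-1 - G)/(4 + G))
(46983 - 4727) - x(-229) = (46983 - 4727) - 6*(-11 - 2*(-229))/(4 - 229) = 42256 - 6*(-11 + 458)/(-225) = 42256 - 6*(-1)*447/225 = 42256 - 1*(-298/25) = 42256 + 298/25 = 1056698/25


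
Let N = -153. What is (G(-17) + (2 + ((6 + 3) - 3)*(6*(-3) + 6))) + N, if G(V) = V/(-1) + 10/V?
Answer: -3512/17 ≈ -206.59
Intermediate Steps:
G(V) = -V + 10/V (G(V) = V*(-1) + 10/V = -V + 10/V)
(G(-17) + (2 + ((6 + 3) - 3)*(6*(-3) + 6))) + N = ((-1*(-17) + 10/(-17)) + (2 + ((6 + 3) - 3)*(6*(-3) + 6))) - 153 = ((17 + 10*(-1/17)) + (2 + (9 - 3)*(-18 + 6))) - 153 = ((17 - 10/17) + (2 + 6*(-12))) - 153 = (279/17 + (2 - 72)) - 153 = (279/17 - 70) - 153 = -911/17 - 153 = -3512/17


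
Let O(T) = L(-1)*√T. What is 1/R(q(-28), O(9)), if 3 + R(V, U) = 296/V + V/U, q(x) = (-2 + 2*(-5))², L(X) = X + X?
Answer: -18/449 ≈ -0.040089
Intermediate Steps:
L(X) = 2*X
O(T) = -2*√T (O(T) = (2*(-1))*√T = -2*√T)
q(x) = 144 (q(x) = (-2 - 10)² = (-12)² = 144)
R(V, U) = -3 + 296/V + V/U (R(V, U) = -3 + (296/V + V/U) = -3 + 296/V + V/U)
1/R(q(-28), O(9)) = 1/(-3 + 296/144 + 144/((-2*√9))) = 1/(-3 + 296*(1/144) + 144/((-2*3))) = 1/(-3 + 37/18 + 144/(-6)) = 1/(-3 + 37/18 + 144*(-⅙)) = 1/(-3 + 37/18 - 24) = 1/(-449/18) = -18/449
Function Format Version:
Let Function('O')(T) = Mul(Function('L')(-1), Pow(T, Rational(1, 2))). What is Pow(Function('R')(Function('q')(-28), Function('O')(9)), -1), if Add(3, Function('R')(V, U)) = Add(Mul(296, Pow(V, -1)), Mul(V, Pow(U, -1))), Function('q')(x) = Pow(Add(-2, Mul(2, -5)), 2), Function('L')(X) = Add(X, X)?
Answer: Rational(-18, 449) ≈ -0.040089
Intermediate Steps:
Function('L')(X) = Mul(2, X)
Function('O')(T) = Mul(-2, Pow(T, Rational(1, 2))) (Function('O')(T) = Mul(Mul(2, -1), Pow(T, Rational(1, 2))) = Mul(-2, Pow(T, Rational(1, 2))))
Function('q')(x) = 144 (Function('q')(x) = Pow(Add(-2, -10), 2) = Pow(-12, 2) = 144)
Function('R')(V, U) = Add(-3, Mul(296, Pow(V, -1)), Mul(V, Pow(U, -1))) (Function('R')(V, U) = Add(-3, Add(Mul(296, Pow(V, -1)), Mul(V, Pow(U, -1)))) = Add(-3, Mul(296, Pow(V, -1)), Mul(V, Pow(U, -1))))
Pow(Function('R')(Function('q')(-28), Function('O')(9)), -1) = Pow(Add(-3, Mul(296, Pow(144, -1)), Mul(144, Pow(Mul(-2, Pow(9, Rational(1, 2))), -1))), -1) = Pow(Add(-3, Mul(296, Rational(1, 144)), Mul(144, Pow(Mul(-2, 3), -1))), -1) = Pow(Add(-3, Rational(37, 18), Mul(144, Pow(-6, -1))), -1) = Pow(Add(-3, Rational(37, 18), Mul(144, Rational(-1, 6))), -1) = Pow(Add(-3, Rational(37, 18), -24), -1) = Pow(Rational(-449, 18), -1) = Rational(-18, 449)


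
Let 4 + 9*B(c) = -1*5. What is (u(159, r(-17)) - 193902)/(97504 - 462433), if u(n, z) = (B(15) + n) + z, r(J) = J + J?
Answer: 193778/364929 ≈ 0.53100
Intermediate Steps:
r(J) = 2*J
B(c) = -1 (B(c) = -4/9 + (-1*5)/9 = -4/9 + (⅑)*(-5) = -4/9 - 5/9 = -1)
u(n, z) = -1 + n + z (u(n, z) = (-1 + n) + z = -1 + n + z)
(u(159, r(-17)) - 193902)/(97504 - 462433) = ((-1 + 159 + 2*(-17)) - 193902)/(97504 - 462433) = ((-1 + 159 - 34) - 193902)/(-364929) = (124 - 193902)*(-1/364929) = -193778*(-1/364929) = 193778/364929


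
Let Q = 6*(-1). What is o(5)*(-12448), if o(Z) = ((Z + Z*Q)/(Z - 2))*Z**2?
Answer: 7780000/3 ≈ 2.5933e+6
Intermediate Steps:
Q = -6
o(Z) = -5*Z**3/(-2 + Z) (o(Z) = ((Z + Z*(-6))/(Z - 2))*Z**2 = ((Z - 6*Z)/(-2 + Z))*Z**2 = ((-5*Z)/(-2 + Z))*Z**2 = (-5*Z/(-2 + Z))*Z**2 = -5*Z**3/(-2 + Z))
o(5)*(-12448) = -5*5**3/(-2 + 5)*(-12448) = -5*125/3*(-12448) = -5*125*1/3*(-12448) = -625/3*(-12448) = 7780000/3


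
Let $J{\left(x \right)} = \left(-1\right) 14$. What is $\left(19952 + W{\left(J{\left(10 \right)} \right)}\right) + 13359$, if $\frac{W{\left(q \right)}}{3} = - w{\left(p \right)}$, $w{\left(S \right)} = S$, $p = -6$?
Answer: $33329$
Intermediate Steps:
$J{\left(x \right)} = -14$
$W{\left(q \right)} = 18$ ($W{\left(q \right)} = 3 \left(\left(-1\right) \left(-6\right)\right) = 3 \cdot 6 = 18$)
$\left(19952 + W{\left(J{\left(10 \right)} \right)}\right) + 13359 = \left(19952 + 18\right) + 13359 = 19970 + 13359 = 33329$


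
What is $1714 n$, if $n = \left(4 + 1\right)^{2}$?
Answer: $42850$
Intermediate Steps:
$n = 25$ ($n = 5^{2} = 25$)
$1714 n = 1714 \cdot 25 = 42850$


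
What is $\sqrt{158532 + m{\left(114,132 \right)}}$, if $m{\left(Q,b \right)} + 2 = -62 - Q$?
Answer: $\sqrt{158354} \approx 397.94$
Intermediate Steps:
$m{\left(Q,b \right)} = -64 - Q$ ($m{\left(Q,b \right)} = -2 - \left(62 + Q\right) = -64 - Q$)
$\sqrt{158532 + m{\left(114,132 \right)}} = \sqrt{158532 - 178} = \sqrt{158354}$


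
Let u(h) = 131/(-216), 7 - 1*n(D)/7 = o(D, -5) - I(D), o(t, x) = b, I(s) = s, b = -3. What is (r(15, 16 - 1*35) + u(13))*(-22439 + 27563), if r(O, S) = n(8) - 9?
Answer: 10735207/18 ≈ 5.9640e+5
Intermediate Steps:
o(t, x) = -3
n(D) = 70 + 7*D (n(D) = 49 - 7*(-3 - D) = 49 + (21 + 7*D) = 70 + 7*D)
u(h) = -131/216 (u(h) = 131*(-1/216) = -131/216)
r(O, S) = 117 (r(O, S) = (70 + 7*8) - 9 = (70 + 56) - 9 = 126 - 9 = 117)
(r(15, 16 - 1*35) + u(13))*(-22439 + 27563) = (117 - 131/216)*(-22439 + 27563) = (25141/216)*5124 = 10735207/18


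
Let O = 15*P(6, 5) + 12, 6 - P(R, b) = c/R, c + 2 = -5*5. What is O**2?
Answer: 114921/4 ≈ 28730.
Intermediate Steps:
c = -27 (c = -2 - 5*5 = -2 - 25 = -27)
P(R, b) = 6 + 27/R (P(R, b) = 6 - (-27)/R = 6 + 27/R)
O = 339/2 (O = 15*(6 + 27/6) + 12 = 15*(6 + 27*(1/6)) + 12 = 15*(6 + 9/2) + 12 = 15*(21/2) + 12 = 315/2 + 12 = 339/2 ≈ 169.50)
O**2 = (339/2)**2 = 114921/4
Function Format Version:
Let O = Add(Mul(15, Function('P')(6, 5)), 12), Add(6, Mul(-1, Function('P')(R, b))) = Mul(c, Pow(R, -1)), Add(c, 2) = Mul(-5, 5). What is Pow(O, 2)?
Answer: Rational(114921, 4) ≈ 28730.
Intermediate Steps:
c = -27 (c = Add(-2, Mul(-5, 5)) = Add(-2, -25) = -27)
Function('P')(R, b) = Add(6, Mul(27, Pow(R, -1))) (Function('P')(R, b) = Add(6, Mul(-1, Mul(-27, Pow(R, -1)))) = Add(6, Mul(27, Pow(R, -1))))
O = Rational(339, 2) (O = Add(Mul(15, Add(6, Mul(27, Pow(6, -1)))), 12) = Add(Mul(15, Add(6, Mul(27, Rational(1, 6)))), 12) = Add(Mul(15, Add(6, Rational(9, 2))), 12) = Add(Mul(15, Rational(21, 2)), 12) = Add(Rational(315, 2), 12) = Rational(339, 2) ≈ 169.50)
Pow(O, 2) = Pow(Rational(339, 2), 2) = Rational(114921, 4)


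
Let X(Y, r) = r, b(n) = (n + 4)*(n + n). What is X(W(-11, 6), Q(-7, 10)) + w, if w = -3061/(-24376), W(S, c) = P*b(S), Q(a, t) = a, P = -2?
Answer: -167571/24376 ≈ -6.8744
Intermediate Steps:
b(n) = 2*n*(4 + n) (b(n) = (4 + n)*(2*n) = 2*n*(4 + n))
W(S, c) = -4*S*(4 + S)
w = 3061/24376 (w = -3061*(-1/24376) = 3061/24376 ≈ 0.12557)
X(W(-11, 6), Q(-7, 10)) + w = -7 + 3061/24376 = -167571/24376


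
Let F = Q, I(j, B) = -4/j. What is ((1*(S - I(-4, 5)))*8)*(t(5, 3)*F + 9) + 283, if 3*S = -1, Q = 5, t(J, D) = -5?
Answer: 1361/3 ≈ 453.67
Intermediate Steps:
S = -1/3 (S = (1/3)*(-1) = -1/3 ≈ -0.33333)
F = 5
((1*(S - I(-4, 5)))*8)*(t(5, 3)*F + 9) + 283 = ((1*(-1/3 - (-4)/(-4)))*8)*(-5*5 + 9) + 283 = ((1*(-1/3 - (-4)*(-1)/4))*8)*(-25 + 9) + 283 = ((1*(-1/3 - 1*1))*8)*(-16) + 283 = ((1*(-1/3 - 1))*8)*(-16) + 283 = ((1*(-4/3))*8)*(-16) + 283 = -4/3*8*(-16) + 283 = -32/3*(-16) + 283 = 512/3 + 283 = 1361/3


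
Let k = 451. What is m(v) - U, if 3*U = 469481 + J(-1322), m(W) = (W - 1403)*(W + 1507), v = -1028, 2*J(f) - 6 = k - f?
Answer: -7927435/6 ≈ -1.3212e+6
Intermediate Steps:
J(f) = 457/2 - f/2 (J(f) = 3 + (451 - f)/2 = 3 + (451/2 - f/2) = 457/2 - f/2)
m(W) = (-1403 + W)*(1507 + W)
U = 940741/6 (U = (469481 + (457/2 - ½*(-1322)))/3 = (469481 + (457/2 + 661))/3 = (469481 + 1779/2)/3 = (⅓)*(940741/2) = 940741/6 ≈ 1.5679e+5)
m(v) - U = (-2114321 + (-1028)² + 104*(-1028)) - 1*940741/6 = (-2114321 + 1056784 - 106912) - 940741/6 = -1164449 - 940741/6 = -7927435/6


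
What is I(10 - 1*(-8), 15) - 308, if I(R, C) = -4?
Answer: -312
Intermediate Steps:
I(10 - 1*(-8), 15) - 308 = -4 - 308 = -312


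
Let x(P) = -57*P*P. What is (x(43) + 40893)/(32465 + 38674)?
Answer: -21500/23713 ≈ -0.90668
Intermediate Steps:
x(P) = -57*P²
(x(43) + 40893)/(32465 + 38674) = (-57*43² + 40893)/(32465 + 38674) = (-57*1849 + 40893)/71139 = (-105393 + 40893)*(1/71139) = -64500*1/71139 = -21500/23713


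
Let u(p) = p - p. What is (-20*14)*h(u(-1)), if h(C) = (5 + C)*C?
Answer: 0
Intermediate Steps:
u(p) = 0
h(C) = C*(5 + C)
(-20*14)*h(u(-1)) = (-20*14)*(0*(5 + 0)) = -0*5 = -280*0 = 0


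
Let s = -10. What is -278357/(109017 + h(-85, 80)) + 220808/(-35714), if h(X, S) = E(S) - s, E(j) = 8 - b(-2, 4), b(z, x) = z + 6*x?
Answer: -2429441743/278092163 ≈ -8.7361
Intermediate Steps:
E(j) = -14 (E(j) = 8 - (-2 + 6*4) = 8 - (-2 + 24) = 8 - 1*22 = 8 - 22 = -14)
h(X, S) = -4 (h(X, S) = -14 - 1*(-10) = -14 + 10 = -4)
-278357/(109017 + h(-85, 80)) + 220808/(-35714) = -278357/(109017 - 4) + 220808/(-35714) = -278357/109013 + 220808*(-1/35714) = -278357*1/109013 - 15772/2551 = -278357/109013 - 15772/2551 = -2429441743/278092163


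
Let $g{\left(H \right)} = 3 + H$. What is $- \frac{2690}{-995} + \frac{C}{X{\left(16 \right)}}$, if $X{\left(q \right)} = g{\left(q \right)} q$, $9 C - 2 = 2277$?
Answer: $\frac{1925489}{544464} \approx 3.5365$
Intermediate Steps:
$C = \frac{2279}{9}$ ($C = \frac{2}{9} + \frac{1}{9} \cdot 2277 = \frac{2}{9} + 253 = \frac{2279}{9} \approx 253.22$)
$X{\left(q \right)} = q \left(3 + q\right)$ ($X{\left(q \right)} = \left(3 + q\right) q = q \left(3 + q\right)$)
$- \frac{2690}{-995} + \frac{C}{X{\left(16 \right)}} = - \frac{2690}{-995} + \frac{2279}{9 \cdot 16 \left(3 + 16\right)} = \left(-2690\right) \left(- \frac{1}{995}\right) + \frac{2279}{9 \cdot 16 \cdot 19} = \frac{538}{199} + \frac{2279}{9 \cdot 304} = \frac{538}{199} + \frac{2279}{9} \cdot \frac{1}{304} = \frac{538}{199} + \frac{2279}{2736} = \frac{1925489}{544464}$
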